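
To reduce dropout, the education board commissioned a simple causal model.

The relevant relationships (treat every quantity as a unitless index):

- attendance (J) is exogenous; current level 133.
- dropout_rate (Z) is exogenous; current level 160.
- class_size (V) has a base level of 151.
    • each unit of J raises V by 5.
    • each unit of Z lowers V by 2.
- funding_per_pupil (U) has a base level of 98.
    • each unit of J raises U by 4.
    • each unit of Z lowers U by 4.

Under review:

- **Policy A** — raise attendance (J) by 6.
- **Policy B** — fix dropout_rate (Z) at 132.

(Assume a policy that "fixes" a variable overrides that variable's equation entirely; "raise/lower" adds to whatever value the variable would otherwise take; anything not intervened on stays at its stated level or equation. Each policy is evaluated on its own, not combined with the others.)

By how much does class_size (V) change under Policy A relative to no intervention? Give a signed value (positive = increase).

30

Baseline:
  J = 133
  Z = 160
  V = 151 + 5·133 − 2·160 = 496
Policy A (J + 6):
  J = 133 + 6 = 139
  Z = 160
  V = 151 + 5·139 − 2·160 = 526
Change in V: 526 − 496 = 30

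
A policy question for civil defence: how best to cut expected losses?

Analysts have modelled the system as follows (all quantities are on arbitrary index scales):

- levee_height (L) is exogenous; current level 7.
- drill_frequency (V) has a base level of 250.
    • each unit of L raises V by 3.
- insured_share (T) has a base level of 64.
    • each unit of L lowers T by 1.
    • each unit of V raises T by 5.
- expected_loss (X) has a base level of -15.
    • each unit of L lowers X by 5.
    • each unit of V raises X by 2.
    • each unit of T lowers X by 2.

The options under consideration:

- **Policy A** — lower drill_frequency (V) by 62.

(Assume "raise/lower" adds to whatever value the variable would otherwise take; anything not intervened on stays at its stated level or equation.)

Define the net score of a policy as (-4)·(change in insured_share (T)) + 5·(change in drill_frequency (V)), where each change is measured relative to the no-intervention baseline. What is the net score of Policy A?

Baseline:
  L = 7
  V = 250 + 3·7 = 271
  T = 64 − 7 + 5·271 = 1412
Policy A (V − 62):
  L = 7
  V = 250 + 3·7 (−62 from intervention) = 209
  T = 64 − 7 + 5·209 = 1102
ΔT = 1102 − 1412 = -310; ΔV = 209 − 271 = -62
Score = (-4)·(-310) + 5·(-62) = 930

930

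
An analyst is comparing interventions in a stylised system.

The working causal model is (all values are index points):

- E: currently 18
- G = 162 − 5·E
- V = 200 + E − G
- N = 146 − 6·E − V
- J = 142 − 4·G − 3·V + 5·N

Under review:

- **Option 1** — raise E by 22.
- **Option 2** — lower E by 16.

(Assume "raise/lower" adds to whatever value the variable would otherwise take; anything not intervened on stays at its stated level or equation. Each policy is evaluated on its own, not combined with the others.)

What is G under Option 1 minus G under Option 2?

-190

Option 1 (E + 22):
  E = 18 + 22 = 40
  G = 162 − 5·40 = -38
Option 2 (E − 16):
  E = 18 − 16 = 2
  G = 162 − 5·2 = 152
G: -38 − 152 = -190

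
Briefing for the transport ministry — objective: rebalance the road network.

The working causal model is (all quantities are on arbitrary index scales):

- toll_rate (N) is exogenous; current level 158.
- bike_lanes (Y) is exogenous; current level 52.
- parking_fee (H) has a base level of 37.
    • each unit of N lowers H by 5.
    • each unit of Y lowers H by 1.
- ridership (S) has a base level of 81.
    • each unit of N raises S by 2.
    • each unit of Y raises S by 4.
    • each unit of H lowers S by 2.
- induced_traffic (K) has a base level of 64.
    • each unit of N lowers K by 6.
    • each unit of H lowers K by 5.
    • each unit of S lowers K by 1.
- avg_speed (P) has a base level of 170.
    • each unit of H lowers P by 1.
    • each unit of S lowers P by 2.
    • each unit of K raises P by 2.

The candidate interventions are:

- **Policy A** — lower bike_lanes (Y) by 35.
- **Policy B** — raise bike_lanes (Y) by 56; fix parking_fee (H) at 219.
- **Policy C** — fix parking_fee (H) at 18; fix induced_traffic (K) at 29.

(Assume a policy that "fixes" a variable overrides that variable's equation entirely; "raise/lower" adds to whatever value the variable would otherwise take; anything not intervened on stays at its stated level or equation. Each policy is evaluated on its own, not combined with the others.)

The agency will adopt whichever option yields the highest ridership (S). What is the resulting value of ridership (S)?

Policy A (Y − 35):
  N = 158
  Y = 52 − 35 = 17
  H = 37 − 5·158 − 17 = -770
  S = 81 + 2·158 + 4·17 − 2·(-770) = 2005
Policy B (Y + 56, H := 219):
  N = 158
  Y = 52 + 56 = 108
  H = 219
  S = 81 + 2·158 + 4·108 − 2·219 = 391
Policy C (H := 18, K := 29):
  N = 158
  Y = 52
  H = 18
  S = 81 + 2·158 + 4·52 − 2·18 = 569
Comparing — Policy A: S=2005, Policy B: S=391, Policy C: S=569. Highest is 2005 (Policy A).

2005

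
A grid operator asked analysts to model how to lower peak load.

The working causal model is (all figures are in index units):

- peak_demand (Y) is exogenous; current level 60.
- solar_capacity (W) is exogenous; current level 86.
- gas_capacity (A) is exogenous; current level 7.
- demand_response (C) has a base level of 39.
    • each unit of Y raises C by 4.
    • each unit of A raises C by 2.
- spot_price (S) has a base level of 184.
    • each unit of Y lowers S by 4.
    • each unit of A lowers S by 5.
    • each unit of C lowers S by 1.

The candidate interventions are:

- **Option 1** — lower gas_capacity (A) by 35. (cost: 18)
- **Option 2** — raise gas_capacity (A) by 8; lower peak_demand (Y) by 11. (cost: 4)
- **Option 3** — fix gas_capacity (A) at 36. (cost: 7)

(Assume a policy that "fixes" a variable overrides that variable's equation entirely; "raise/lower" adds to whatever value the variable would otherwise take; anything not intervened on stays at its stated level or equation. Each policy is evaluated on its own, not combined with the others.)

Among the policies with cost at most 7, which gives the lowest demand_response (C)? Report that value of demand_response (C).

Option 2 (A + 8, Y − 11):
  Y = 60 − 11 = 49
  A = 7 + 8 = 15
  C = 39 + 4·49 + 2·15 = 265
Option 3 (A := 36):
  Y = 60
  A = 36
  C = 39 + 4·60 + 2·36 = 351
Comparing — Option 2: C=265, Option 3: C=351. Lowest is 265 (Option 2).

265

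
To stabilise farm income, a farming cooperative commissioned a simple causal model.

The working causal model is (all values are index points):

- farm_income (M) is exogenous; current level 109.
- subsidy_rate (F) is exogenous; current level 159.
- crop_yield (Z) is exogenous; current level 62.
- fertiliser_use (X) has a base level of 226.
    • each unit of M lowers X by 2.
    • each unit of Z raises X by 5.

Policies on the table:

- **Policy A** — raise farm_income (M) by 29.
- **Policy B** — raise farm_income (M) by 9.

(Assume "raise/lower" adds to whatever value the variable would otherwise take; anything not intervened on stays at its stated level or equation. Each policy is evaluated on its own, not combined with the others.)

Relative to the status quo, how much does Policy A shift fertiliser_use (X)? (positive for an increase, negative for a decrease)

-58

Baseline:
  M = 109
  Z = 62
  X = 226 − 2·109 + 5·62 = 318
Policy A (M + 29):
  M = 109 + 29 = 138
  Z = 62
  X = 226 − 2·138 + 5·62 = 260
Change in X: 260 − 318 = -58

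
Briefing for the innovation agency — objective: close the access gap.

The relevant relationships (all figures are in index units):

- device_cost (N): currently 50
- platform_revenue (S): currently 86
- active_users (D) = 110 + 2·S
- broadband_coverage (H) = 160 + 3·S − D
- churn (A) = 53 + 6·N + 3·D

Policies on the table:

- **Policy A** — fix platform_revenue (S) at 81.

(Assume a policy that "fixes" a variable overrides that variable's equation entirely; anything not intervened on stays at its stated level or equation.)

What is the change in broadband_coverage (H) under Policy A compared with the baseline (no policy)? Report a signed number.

-5

Baseline:
  S = 86
  D = 110 + 2·86 = 282
  H = 160 + 3·86 − 282 = 136
Policy A (S := 81):
  S = 81
  D = 110 + 2·81 = 272
  H = 160 + 3·81 − 272 = 131
Change in H: 131 − 136 = -5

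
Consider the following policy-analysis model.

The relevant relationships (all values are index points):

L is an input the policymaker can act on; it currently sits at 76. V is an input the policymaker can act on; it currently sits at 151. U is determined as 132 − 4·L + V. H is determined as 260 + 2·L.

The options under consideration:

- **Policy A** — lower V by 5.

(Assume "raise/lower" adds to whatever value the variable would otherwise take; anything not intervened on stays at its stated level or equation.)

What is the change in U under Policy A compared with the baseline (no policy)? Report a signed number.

-5

Baseline:
  L = 76
  V = 151
  U = 132 − 4·76 + 151 = -21
Policy A (V − 5):
  L = 76
  V = 151 − 5 = 146
  U = 132 − 4·76 + 146 = -26
Change in U: -26 − (-21) = -5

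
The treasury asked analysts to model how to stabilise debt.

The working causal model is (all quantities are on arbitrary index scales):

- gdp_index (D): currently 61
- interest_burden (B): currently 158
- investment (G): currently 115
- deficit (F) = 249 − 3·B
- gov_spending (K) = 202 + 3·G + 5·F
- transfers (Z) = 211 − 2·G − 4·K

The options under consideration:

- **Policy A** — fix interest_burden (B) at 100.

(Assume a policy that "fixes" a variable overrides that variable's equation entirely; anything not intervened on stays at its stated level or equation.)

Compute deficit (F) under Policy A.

-51

Policy A (B := 100):
  B = 100
  F = 249 − 3·100 = -51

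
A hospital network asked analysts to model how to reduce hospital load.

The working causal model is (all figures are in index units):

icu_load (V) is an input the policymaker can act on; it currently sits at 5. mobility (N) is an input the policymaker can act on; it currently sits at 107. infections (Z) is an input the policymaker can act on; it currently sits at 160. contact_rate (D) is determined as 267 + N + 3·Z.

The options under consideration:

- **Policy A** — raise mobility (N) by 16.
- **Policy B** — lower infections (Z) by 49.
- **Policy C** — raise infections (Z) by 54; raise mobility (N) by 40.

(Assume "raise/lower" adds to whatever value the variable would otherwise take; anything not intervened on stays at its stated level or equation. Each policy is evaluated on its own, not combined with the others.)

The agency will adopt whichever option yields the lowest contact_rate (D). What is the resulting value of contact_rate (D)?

707

Policy A (N + 16):
  N = 107 + 16 = 123
  Z = 160
  D = 267 + 123 + 3·160 = 870
Policy B (Z − 49):
  N = 107
  Z = 160 − 49 = 111
  D = 267 + 107 + 3·111 = 707
Policy C (Z + 54, N + 40):
  N = 107 + 40 = 147
  Z = 160 + 54 = 214
  D = 267 + 147 + 3·214 = 1056
Comparing — Policy A: D=870, Policy B: D=707, Policy C: D=1056. Lowest is 707 (Policy B).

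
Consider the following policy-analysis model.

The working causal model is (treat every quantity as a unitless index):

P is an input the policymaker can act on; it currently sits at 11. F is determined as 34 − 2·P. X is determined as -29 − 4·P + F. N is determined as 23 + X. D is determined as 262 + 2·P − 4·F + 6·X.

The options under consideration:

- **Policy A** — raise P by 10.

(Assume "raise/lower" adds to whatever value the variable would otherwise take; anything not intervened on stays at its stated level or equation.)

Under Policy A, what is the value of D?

Policy A (P + 10):
  P = 11 + 10 = 21
  F = 34 − 2·21 = -8
  X = -29 − 4·21 + (-8) = -121
  D = 262 + 2·21 − 4·(-8) + 6·(-121) = -390

-390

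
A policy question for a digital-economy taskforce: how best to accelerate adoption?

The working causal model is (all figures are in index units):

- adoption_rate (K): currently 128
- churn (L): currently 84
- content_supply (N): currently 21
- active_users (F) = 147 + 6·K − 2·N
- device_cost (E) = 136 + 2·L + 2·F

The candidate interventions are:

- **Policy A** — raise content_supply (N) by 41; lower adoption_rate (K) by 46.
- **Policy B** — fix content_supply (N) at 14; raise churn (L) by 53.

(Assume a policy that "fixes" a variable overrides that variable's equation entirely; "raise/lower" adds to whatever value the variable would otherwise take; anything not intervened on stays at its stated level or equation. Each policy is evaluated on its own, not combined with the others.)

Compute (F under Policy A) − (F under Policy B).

Policy A (N + 41, K − 46):
  K = 128 − 46 = 82
  N = 21 + 41 = 62
  F = 147 + 6·82 − 2·62 = 515
Policy B (N := 14, L + 53):
  K = 128
  N = 14
  F = 147 + 6·128 − 2·14 = 887
F: 515 − 887 = -372

-372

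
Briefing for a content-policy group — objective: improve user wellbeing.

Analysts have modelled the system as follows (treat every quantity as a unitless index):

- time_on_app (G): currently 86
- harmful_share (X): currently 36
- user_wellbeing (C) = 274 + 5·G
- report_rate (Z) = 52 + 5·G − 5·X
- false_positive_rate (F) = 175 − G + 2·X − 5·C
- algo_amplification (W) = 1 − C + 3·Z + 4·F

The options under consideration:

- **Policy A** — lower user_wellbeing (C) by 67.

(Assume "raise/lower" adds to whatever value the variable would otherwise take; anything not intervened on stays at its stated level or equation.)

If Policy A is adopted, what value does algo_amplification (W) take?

Policy A (C − 67):
  G = 86
  X = 36
  C = 274 + 5·86 (−67 from intervention) = 637
  Z = 52 + 5·86 − 5·36 = 302
  F = 175 − 86 + 2·36 − 5·637 = -3024
  W = 1 − 637 + 3·302 + 4·(-3024) = -11826

-11826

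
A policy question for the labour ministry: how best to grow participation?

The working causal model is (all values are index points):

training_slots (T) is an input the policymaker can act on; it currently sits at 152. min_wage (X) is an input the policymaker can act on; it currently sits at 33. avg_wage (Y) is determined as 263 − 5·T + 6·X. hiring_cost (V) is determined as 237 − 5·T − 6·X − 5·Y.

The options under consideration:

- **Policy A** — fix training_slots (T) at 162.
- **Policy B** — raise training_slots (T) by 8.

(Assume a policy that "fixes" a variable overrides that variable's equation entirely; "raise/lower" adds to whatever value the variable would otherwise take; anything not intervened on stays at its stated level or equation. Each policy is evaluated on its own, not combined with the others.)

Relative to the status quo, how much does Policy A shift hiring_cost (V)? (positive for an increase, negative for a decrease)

200

Baseline:
  T = 152
  X = 33
  Y = 263 − 5·152 + 6·33 = -299
  V = 237 − 5·152 − 6·33 − 5·(-299) = 774
Policy A (T := 162):
  T = 162
  X = 33
  Y = 263 − 5·162 + 6·33 = -349
  V = 237 − 5·162 − 6·33 − 5·(-349) = 974
Change in V: 974 − 774 = 200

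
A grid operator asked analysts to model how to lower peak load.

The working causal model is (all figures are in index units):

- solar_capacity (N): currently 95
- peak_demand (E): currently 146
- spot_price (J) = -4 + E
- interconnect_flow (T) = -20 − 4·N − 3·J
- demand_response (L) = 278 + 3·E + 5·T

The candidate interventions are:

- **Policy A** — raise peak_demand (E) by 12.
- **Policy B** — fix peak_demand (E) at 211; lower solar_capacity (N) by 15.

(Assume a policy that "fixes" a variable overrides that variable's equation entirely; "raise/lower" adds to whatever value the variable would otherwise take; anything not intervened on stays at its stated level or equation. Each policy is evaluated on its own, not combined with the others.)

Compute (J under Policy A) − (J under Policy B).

Policy A (E + 12):
  E = 146 + 12 = 158
  J = -4 + 158 = 154
Policy B (E := 211, N − 15):
  E = 211
  J = -4 + 211 = 207
J: 154 − 207 = -53

-53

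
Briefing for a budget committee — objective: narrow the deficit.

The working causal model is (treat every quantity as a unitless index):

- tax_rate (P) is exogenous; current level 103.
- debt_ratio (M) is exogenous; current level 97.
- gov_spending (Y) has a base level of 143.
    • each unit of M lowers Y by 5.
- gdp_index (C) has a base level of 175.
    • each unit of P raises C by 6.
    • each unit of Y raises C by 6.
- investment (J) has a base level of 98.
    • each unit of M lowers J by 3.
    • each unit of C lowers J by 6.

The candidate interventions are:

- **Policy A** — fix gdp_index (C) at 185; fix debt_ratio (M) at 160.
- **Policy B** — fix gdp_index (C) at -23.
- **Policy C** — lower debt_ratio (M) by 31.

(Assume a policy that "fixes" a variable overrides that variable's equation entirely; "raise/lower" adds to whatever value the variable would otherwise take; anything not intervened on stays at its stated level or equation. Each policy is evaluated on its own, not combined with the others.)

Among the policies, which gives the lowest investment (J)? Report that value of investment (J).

-1492

Policy A (C := 185, M := 160):
  P = 103
  M = 160
  Y = 143 − 5·160 = -657
  C = 185
  J = 98 − 3·160 − 6·185 = -1492
Policy B (C := -23):
  P = 103
  M = 97
  Y = 143 − 5·97 = -342
  C = -23
  J = 98 − 3·97 − 6·(-23) = -55
Policy C (M − 31):
  P = 103
  M = 97 − 31 = 66
  Y = 143 − 5·66 = -187
  C = 175 + 6·103 + 6·(-187) = -329
  J = 98 − 3·66 − 6·(-329) = 1874
Comparing — Policy A: J=-1492, Policy B: J=-55, Policy C: J=1874. Lowest is -1492 (Policy A).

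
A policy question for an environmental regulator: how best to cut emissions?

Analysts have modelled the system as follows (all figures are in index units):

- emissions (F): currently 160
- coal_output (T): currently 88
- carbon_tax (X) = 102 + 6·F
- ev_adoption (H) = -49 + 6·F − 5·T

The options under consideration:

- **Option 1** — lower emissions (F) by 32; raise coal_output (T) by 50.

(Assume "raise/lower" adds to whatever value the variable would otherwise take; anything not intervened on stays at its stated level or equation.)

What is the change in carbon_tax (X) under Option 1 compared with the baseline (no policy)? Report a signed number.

-192

Baseline:
  F = 160
  X = 102 + 6·160 = 1062
Option 1 (F − 32, T + 50):
  F = 160 − 32 = 128
  X = 102 + 6·128 = 870
Change in X: 870 − 1062 = -192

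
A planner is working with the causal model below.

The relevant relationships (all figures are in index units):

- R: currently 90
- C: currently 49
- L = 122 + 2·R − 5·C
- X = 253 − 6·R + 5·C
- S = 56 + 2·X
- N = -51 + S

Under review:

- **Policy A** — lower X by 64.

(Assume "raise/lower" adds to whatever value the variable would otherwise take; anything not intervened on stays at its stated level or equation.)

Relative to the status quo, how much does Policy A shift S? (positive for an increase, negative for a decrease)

Baseline:
  R = 90
  C = 49
  X = 253 − 6·90 + 5·49 = -42
  S = 56 + 2·(-42) = -28
Policy A (X − 64):
  R = 90
  C = 49
  X = 253 − 6·90 + 5·49 (−64 from intervention) = -106
  S = 56 + 2·(-106) = -156
Change in S: -156 − (-28) = -128

-128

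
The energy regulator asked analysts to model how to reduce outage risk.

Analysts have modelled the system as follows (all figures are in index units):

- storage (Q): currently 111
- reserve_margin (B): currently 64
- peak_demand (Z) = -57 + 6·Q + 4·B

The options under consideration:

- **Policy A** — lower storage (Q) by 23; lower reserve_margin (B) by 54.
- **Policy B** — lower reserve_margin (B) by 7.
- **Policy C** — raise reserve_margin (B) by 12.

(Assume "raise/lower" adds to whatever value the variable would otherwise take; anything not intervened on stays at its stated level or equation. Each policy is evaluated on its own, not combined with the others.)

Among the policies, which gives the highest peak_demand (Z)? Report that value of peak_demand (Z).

913

Policy A (Q − 23, B − 54):
  Q = 111 − 23 = 88
  B = 64 − 54 = 10
  Z = -57 + 6·88 + 4·10 = 511
Policy B (B − 7):
  Q = 111
  B = 64 − 7 = 57
  Z = -57 + 6·111 + 4·57 = 837
Policy C (B + 12):
  Q = 111
  B = 64 + 12 = 76
  Z = -57 + 6·111 + 4·76 = 913
Comparing — Policy A: Z=511, Policy B: Z=837, Policy C: Z=913. Highest is 913 (Policy C).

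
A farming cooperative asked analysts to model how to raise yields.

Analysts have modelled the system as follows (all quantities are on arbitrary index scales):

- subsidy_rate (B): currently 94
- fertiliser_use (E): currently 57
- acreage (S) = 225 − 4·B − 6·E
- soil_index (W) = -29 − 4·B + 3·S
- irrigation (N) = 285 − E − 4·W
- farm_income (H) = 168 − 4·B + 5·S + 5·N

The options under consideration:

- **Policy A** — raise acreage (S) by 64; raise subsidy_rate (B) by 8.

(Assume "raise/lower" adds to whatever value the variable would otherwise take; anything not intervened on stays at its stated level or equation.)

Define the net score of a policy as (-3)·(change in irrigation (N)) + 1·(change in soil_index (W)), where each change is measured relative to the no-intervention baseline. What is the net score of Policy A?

Baseline:
  B = 94
  E = 57
  S = 225 − 4·94 − 6·57 = -493
  W = -29 − 4·94 + 3·(-493) = -1884
  N = 285 − 57 − 4·(-1884) = 7764
Policy A (S + 64, B + 8):
  B = 94 + 8 = 102
  E = 57
  S = 225 − 4·102 − 6·57 (+64 from intervention) = -461
  W = -29 − 4·102 + 3·(-461) = -1820
  N = 285 − 57 − 4·(-1820) = 7508
ΔN = 7508 − 7764 = -256; ΔW = -1820 − (-1884) = 64
Score = (-3)·(-256) + 1·64 = 832

832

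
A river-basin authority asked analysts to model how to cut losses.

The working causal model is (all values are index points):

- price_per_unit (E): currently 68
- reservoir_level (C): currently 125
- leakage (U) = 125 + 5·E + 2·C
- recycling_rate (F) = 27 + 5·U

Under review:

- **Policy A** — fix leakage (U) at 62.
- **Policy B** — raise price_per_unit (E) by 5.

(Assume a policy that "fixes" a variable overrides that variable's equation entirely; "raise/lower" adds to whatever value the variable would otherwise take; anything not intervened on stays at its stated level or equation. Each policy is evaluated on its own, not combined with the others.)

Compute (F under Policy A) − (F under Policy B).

-3390

Policy A (U := 62):
  E = 68
  C = 125
  U = 62
  F = 27 + 5·62 = 337
Policy B (E + 5):
  E = 68 + 5 = 73
  C = 125
  U = 125 + 5·73 + 2·125 = 740
  F = 27 + 5·740 = 3727
F: 337 − 3727 = -3390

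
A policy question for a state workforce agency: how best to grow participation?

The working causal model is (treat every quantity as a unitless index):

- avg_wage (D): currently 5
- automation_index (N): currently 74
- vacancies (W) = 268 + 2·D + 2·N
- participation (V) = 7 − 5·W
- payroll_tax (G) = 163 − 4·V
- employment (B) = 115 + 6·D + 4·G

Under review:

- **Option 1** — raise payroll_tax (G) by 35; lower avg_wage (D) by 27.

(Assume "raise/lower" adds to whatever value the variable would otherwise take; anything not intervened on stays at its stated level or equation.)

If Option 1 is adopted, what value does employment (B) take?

Option 1 (G + 35, D − 27):
  D = 5 − 27 = -22
  N = 74
  W = 268 + 2·(-22) + 2·74 = 372
  V = 7 − 5·372 = -1853
  G = 163 − 4·(-1853) (+35 from intervention) = 7610
  B = 115 + 6·(-22) + 4·7610 = 30423

30423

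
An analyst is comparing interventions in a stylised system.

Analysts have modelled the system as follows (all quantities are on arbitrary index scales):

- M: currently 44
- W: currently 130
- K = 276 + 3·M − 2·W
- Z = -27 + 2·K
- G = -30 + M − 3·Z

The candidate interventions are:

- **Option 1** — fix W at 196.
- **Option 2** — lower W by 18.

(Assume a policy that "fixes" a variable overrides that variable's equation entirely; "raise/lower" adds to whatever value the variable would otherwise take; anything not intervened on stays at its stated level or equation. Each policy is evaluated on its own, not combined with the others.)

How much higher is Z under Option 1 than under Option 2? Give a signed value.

-336

Option 1 (W := 196):
  M = 44
  W = 196
  K = 276 + 3·44 − 2·196 = 16
  Z = -27 + 2·16 = 5
Option 2 (W − 18):
  M = 44
  W = 130 − 18 = 112
  K = 276 + 3·44 − 2·112 = 184
  Z = -27 + 2·184 = 341
Z: 5 − 341 = -336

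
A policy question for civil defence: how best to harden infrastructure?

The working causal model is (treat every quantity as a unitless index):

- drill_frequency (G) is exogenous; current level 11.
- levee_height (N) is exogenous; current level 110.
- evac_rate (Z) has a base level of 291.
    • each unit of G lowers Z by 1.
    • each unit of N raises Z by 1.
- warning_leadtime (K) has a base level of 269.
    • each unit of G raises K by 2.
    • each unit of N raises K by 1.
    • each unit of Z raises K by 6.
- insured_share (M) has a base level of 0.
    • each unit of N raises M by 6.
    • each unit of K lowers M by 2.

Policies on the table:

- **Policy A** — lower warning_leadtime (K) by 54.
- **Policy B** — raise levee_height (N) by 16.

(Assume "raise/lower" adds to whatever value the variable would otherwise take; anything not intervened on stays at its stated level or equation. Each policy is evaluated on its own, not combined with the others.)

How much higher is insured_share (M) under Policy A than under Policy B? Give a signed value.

236

Policy A (K − 54):
  G = 11
  N = 110
  Z = 291 − 11 + 110 = 390
  K = 269 + 2·11 + 110 + 6·390 (−54 from intervention) = 2687
  M = 0 + 6·110 − 2·2687 = -4714
Policy B (N + 16):
  G = 11
  N = 110 + 16 = 126
  Z = 291 − 11 + 126 = 406
  K = 269 + 2·11 + 126 + 6·406 = 2853
  M = 0 + 6·126 − 2·2853 = -4950
M: -4714 − (-4950) = 236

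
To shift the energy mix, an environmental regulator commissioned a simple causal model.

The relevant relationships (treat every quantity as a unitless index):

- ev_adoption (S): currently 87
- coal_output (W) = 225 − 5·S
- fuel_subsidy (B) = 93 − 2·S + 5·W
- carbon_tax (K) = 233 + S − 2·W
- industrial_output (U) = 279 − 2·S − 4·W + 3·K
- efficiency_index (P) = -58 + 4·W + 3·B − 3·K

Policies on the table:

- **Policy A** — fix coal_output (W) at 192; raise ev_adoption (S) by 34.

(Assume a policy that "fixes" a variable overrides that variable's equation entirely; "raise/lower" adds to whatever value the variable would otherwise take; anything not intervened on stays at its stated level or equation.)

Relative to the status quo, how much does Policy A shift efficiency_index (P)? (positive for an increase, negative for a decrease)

9744

Baseline:
  S = 87
  W = 225 − 5·87 = -210
  B = 93 − 2·87 + 5·(-210) = -1131
  K = 233 + 87 − 2·(-210) = 740
  P = -58 + 4·(-210) + 3·(-1131) − 3·740 = -6511
Policy A (W := 192, S + 34):
  S = 87 + 34 = 121
  W = 192
  B = 93 − 2·121 + 5·192 = 811
  K = 233 + 121 − 2·192 = -30
  P = -58 + 4·192 + 3·811 − 3·(-30) = 3233
Change in P: 3233 − (-6511) = 9744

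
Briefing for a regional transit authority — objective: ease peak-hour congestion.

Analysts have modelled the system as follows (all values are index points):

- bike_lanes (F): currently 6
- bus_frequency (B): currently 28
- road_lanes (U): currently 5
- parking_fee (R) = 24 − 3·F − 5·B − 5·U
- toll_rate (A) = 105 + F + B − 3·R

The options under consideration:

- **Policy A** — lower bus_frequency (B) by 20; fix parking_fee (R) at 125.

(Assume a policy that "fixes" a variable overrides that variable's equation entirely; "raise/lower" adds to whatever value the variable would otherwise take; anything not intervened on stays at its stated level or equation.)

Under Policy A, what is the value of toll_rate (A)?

Policy A (B − 20, R := 125):
  F = 6
  B = 28 − 20 = 8
  U = 5
  R = 125
  A = 105 + 6 + 8 − 3·125 = -256

-256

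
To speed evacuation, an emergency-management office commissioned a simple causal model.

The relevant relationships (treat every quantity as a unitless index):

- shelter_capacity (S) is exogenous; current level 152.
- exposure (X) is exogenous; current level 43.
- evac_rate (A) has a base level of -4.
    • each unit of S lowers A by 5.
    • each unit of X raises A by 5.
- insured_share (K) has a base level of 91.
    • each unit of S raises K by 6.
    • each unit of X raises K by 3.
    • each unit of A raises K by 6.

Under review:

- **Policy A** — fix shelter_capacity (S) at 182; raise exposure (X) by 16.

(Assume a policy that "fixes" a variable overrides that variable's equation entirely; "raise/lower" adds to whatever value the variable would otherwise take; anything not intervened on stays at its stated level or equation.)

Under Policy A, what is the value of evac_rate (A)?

Policy A (S := 182, X + 16):
  S = 182
  X = 43 + 16 = 59
  A = -4 − 5·182 + 5·59 = -619

-619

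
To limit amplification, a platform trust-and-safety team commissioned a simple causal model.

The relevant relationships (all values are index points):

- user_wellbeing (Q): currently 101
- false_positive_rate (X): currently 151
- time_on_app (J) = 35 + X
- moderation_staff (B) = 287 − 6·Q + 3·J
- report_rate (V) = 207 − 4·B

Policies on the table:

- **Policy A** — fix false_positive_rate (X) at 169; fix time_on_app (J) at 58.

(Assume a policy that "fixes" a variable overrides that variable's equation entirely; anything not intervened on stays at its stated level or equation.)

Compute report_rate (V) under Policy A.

Policy A (X := 169, J := 58):
  Q = 101
  X = 169
  J = 58
  B = 287 − 6·101 + 3·58 = -145
  V = 207 − 4·(-145) = 787

787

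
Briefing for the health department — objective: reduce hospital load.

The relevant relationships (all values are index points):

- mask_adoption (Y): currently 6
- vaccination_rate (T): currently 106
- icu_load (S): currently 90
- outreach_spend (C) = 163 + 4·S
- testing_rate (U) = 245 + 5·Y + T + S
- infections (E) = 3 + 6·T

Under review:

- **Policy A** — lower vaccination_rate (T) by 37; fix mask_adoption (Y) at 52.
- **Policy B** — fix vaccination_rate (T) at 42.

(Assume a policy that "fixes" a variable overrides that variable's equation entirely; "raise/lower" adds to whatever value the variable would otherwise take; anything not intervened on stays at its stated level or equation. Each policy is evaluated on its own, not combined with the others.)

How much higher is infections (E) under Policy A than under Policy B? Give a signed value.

162

Policy A (T − 37, Y := 52):
  T = 106 − 37 = 69
  E = 3 + 6·69 = 417
Policy B (T := 42):
  T = 42
  E = 3 + 6·42 = 255
E: 417 − 255 = 162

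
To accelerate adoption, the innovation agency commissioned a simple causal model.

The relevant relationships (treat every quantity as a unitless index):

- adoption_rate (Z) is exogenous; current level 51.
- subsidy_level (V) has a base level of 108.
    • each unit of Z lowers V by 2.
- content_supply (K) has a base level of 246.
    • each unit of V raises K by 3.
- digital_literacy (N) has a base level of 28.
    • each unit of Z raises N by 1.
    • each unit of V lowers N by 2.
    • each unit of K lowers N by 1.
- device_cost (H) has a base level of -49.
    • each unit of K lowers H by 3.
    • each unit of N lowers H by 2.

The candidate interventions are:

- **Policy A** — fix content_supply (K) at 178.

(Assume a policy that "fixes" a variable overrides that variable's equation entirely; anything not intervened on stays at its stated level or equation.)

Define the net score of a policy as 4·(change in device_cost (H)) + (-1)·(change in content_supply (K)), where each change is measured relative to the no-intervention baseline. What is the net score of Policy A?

Baseline:
  Z = 51
  V = 108 − 2·51 = 6
  K = 246 + 3·6 = 264
  N = 28 + 51 − 2·6 − 264 = -197
  H = -49 − 3·264 − 2·(-197) = -447
Policy A (K := 178):
  Z = 51
  V = 108 − 2·51 = 6
  K = 178
  N = 28 + 51 − 2·6 − 178 = -111
  H = -49 − 3·178 − 2·(-111) = -361
ΔH = -361 − (-447) = 86; ΔK = 178 − 264 = -86
Score = 4·86 + (-1)·(-86) = 430

430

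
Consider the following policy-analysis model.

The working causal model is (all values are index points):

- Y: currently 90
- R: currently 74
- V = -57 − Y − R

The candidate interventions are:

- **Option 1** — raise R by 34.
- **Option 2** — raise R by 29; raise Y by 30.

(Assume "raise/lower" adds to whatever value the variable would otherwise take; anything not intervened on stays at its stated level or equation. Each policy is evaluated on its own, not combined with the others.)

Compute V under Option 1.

-255

Option 1 (R + 34):
  Y = 90
  R = 74 + 34 = 108
  V = -57 − 90 − 108 = -255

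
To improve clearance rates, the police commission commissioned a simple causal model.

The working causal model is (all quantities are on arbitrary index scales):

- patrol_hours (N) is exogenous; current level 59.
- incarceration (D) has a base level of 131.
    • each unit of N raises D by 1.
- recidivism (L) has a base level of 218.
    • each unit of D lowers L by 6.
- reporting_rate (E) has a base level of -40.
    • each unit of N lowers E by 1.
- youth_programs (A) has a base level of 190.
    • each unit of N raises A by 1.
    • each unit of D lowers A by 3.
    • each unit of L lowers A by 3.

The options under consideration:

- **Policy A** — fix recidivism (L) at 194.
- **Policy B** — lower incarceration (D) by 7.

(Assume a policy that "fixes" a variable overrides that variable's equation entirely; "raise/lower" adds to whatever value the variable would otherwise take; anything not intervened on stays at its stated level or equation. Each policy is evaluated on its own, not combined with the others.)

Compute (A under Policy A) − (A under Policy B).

-3243

Policy A (L := 194):
  N = 59
  D = 131 + 59 = 190
  L = 194
  A = 190 + 59 − 3·190 − 3·194 = -903
Policy B (D − 7):
  N = 59
  D = 131 + 59 (−7 from intervention) = 183
  L = 218 − 6·183 = -880
  A = 190 + 59 − 3·183 − 3·(-880) = 2340
A: -903 − 2340 = -3243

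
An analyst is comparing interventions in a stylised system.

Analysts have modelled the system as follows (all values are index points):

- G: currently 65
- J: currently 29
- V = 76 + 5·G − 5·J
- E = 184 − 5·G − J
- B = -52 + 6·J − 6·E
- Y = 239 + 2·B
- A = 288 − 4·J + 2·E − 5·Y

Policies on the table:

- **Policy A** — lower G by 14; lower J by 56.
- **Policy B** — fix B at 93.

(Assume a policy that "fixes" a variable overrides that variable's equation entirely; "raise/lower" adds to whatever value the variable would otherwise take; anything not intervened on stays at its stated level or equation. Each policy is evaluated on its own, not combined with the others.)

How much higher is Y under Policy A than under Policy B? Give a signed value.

Policy A (G − 14, J − 56):
  G = 65 − 14 = 51
  J = 29 − 56 = -27
  E = 184 − 5·51 − (-27) = -44
  B = -52 + 6·(-27) − 6·(-44) = 50
  Y = 239 + 2·50 = 339
Policy B (B := 93):
  G = 65
  J = 29
  E = 184 − 5·65 − 29 = -170
  B = 93
  Y = 239 + 2·93 = 425
Y: 339 − 425 = -86

-86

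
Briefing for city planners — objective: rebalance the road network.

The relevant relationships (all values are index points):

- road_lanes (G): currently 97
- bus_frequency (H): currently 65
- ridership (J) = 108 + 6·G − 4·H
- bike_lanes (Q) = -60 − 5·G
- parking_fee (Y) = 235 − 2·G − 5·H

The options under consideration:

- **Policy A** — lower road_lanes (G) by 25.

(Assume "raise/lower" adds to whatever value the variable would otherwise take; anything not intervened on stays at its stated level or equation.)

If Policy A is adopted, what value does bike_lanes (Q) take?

Policy A (G − 25):
  G = 97 − 25 = 72
  Q = -60 − 5·72 = -420

-420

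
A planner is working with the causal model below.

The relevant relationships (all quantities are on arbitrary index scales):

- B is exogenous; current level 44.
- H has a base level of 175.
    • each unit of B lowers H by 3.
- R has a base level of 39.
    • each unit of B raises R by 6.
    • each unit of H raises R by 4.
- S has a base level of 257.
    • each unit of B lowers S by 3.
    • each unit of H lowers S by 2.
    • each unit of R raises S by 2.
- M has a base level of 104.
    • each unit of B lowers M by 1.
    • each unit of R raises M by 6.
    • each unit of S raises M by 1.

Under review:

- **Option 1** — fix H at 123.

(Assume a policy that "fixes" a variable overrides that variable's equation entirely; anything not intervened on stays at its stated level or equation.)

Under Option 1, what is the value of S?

Option 1 (H := 123):
  B = 44
  H = 123
  R = 39 + 6·44 + 4·123 = 795
  S = 257 − 3·44 − 2·123 + 2·795 = 1469

1469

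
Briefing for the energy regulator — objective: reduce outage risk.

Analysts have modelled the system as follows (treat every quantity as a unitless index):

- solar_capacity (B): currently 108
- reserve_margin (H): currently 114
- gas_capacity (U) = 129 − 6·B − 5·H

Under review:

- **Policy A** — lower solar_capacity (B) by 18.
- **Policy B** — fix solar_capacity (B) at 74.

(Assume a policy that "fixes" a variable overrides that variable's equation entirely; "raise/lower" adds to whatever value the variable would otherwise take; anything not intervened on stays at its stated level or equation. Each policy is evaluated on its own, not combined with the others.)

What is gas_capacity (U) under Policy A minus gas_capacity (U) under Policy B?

Policy A (B − 18):
  B = 108 − 18 = 90
  H = 114
  U = 129 − 6·90 − 5·114 = -981
Policy B (B := 74):
  B = 74
  H = 114
  U = 129 − 6·74 − 5·114 = -885
U: -981 − (-885) = -96

-96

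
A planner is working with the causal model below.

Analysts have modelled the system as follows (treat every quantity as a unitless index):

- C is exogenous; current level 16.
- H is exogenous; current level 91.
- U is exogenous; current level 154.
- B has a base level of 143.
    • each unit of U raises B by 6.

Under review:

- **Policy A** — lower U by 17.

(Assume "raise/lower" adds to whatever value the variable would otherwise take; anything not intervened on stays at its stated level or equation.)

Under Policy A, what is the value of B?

965

Policy A (U − 17):
  U = 154 − 17 = 137
  B = 143 + 6·137 = 965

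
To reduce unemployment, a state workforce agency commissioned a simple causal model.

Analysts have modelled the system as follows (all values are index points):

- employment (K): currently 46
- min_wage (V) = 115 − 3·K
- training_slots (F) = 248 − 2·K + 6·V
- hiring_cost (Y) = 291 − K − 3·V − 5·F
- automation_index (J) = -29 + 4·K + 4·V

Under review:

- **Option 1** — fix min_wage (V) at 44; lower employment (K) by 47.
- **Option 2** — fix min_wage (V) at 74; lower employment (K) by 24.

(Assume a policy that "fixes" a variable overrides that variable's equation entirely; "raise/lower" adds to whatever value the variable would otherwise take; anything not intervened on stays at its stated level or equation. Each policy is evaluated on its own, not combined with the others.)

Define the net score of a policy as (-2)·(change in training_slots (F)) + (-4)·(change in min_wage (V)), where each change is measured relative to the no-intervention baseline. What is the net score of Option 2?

-1648

Baseline:
  K = 46
  V = 115 − 3·46 = -23
  F = 248 − 2·46 + 6·(-23) = 18
Option 2 (V := 74, K − 24):
  K = 46 − 24 = 22
  V = 74
  F = 248 − 2·22 + 6·74 = 648
ΔF = 648 − 18 = 630; ΔV = 74 − (-23) = 97
Score = (-2)·630 + (-4)·97 = -1648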